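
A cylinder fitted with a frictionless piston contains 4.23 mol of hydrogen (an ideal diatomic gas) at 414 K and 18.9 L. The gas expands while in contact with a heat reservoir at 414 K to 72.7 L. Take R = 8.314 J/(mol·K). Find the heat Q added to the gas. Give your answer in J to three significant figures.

Q ≈ 19600 J

Isothermal ⇒ ΔU = 0, so Q = W = nRT ln(V₂/V₁).
Q = (4.23)(8.314)(414) ln(72.7/18.9) = 14560 × 1.347 = 19614 J.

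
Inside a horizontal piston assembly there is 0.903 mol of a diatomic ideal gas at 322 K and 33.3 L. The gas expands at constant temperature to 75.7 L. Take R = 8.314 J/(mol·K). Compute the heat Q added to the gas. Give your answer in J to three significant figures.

Isothermal ⇒ ΔU = 0, so Q = W = nRT ln(V₂/V₁).
Q = (0.903)(8.314)(322) ln(75.7/33.3) = 2417 × 0.8212 = 1985 J.

Q ≈ 1990 J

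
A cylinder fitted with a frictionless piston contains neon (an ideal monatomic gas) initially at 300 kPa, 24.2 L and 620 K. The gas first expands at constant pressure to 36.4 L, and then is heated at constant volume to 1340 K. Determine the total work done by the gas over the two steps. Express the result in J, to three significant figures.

W_total ≈ 3660 J

Step 1 (isobaric): W = PΔV = (300 kPa)(36.4 − 24.2 L) = 3660 J.
Step 2 (isochoric): W = 0 (constant volume).
W_total = 3660 + 0 = 3660 J.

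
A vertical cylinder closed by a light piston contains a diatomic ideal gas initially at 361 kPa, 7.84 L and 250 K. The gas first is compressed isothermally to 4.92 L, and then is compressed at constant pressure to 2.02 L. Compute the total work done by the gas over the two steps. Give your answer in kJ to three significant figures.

W_total ≈ -2.99 kJ

Step 1 (isothermal): W = P₁V₁ ln(V₂/V₁) = (2830) ln(4.92/7.84) = -1319 J.
After step 1: P = 575.3 kPa, V = 4.92 L, T = 250 K.
Step 2 (isobaric): W = PΔV = (575.3 kPa)(2.02 − 4.92 L) = -1668 J.
W_total = -1319 − 1668 = -2987 J.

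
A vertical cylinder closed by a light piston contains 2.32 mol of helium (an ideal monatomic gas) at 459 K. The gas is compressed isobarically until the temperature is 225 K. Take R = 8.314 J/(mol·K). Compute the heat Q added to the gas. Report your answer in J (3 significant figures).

Isobaric: W = nRΔT = (2.32)(8.314)(-234) = -4514 J.
ΔU = nCᵥΔT with Cᵥ = 3R/2: ΔU = (2.32)(12.47)(-234) = -6770 J.
Q = ΔU + W = -6770 − 4514 = -11284 J.

Q ≈ -11300 J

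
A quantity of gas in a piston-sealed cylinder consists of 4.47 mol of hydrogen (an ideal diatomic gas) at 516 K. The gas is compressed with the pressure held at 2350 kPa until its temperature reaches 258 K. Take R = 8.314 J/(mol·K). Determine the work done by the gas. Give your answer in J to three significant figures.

W ≈ -9590 J

Isobaric: W = P ΔV = nR ΔT.
W = (4.47)(8.314)(258 − 516) = -9588 J.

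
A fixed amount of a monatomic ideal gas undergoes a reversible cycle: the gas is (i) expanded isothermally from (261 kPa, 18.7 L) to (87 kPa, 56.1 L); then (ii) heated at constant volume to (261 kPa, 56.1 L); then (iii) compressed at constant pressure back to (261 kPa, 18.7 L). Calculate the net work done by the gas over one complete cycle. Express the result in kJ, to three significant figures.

Leg (i): W = PᵢVᵢ ln(V_f/Vᵢ) = (4881) ln(56.1/18.7) = 5362 J.
Leg (ii): W = 0.
Leg (iii): W = PΔV = (261)(18.7 − 56.1) = -9761 J.
W_net = 5362 − 9761 = -4399 J.

W_net ≈ -4.40 kJ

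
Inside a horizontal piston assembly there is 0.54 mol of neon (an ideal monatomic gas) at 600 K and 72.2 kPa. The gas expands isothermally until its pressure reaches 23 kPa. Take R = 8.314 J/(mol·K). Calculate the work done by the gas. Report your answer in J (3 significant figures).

W ≈ 3080 J

Isothermal process: W = nRT ln(V₂/V₁) = nRT ln(P₁/P₂).
W = (0.54)(8.314)(600) × ln(72.2/23)
  = 2694 × ln(3.139) = 2694 × 1.144
W_by_gas = 3081 J.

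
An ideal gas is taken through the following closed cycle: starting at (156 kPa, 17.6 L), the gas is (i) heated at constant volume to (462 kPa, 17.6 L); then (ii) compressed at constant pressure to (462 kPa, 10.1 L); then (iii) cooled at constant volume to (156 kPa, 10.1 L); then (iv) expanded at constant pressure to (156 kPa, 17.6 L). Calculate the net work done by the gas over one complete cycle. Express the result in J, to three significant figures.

Constant-volume legs do no work.
W(ii) = (462)(10.1 − 17.6) = -3465 J; W(iv) = (156)(17.6 − 10.1) = 1170 J.
W_net = -3465 + 1170 = -2295 J (the counter-clockwise enclosed area).

W_net ≈ -2300 J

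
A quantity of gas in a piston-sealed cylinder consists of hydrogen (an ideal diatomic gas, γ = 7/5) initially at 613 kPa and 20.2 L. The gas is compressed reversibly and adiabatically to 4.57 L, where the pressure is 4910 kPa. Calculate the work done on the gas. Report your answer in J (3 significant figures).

W ≈ 25100 J

Adiabatic: W = (P₁V₁ − P₂V₂)/(γ − 1) with γ = 7/5.
P₁V₁ = 12383 J, P₂V₂ = 22439 J.
W = (12383 − 22439) / 0.4 = -25140 J.
Work on gas = −W_by = 25140 J.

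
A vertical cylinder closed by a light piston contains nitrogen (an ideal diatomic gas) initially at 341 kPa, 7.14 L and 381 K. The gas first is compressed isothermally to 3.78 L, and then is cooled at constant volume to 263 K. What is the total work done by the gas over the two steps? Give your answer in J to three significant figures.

W_total ≈ -1550 J

Step 1 (isothermal): W = P₁V₁ ln(V₂/V₁) = (2435) ln(3.78/7.14) = -1548 J.
Step 2 (isochoric): W = 0 (constant volume).
W_total = -1548 + 0 = -1548 J.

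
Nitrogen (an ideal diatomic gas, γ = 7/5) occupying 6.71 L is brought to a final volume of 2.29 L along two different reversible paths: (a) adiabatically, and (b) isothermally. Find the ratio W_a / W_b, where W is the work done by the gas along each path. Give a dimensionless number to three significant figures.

W_a / W_b ≈ 1.25

Path (a) adiabatic: W = P₁V₁(1 − (V₁/V₂)^(γ−1))/(γ−1) → W_a/(P₁V₁) = -1.343.
Path (b) isothermal: W = P₁V₁ ln(V₂/V₁) → W_b/(P₁V₁) = -1.075.
W_a / W_b = -1.343 / -1.075 = 1.249.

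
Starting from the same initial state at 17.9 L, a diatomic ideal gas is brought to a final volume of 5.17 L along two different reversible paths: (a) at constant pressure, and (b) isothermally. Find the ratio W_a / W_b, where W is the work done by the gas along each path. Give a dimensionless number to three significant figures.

Path (a) isobaric: W = P₁(V₂ − V₁) → W_a/(P₁V₁) = -0.7112.
Path (b) isothermal: W = P₁V₁ ln(V₂/V₁) → W_b/(P₁V₁) = -1.242.
W_a / W_b = -0.7112 / -1.242 = 0.5726.

W_a / W_b ≈ 0.573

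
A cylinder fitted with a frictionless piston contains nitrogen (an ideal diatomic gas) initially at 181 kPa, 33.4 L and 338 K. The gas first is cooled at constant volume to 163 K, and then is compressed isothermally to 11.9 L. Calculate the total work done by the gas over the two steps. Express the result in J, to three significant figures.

Step 1 (isochoric): W = 0 (constant volume).
After step 1: P = 87.29 kPa (V unchanged).
Step 2 (isothermal): W = P₁V₁ ln(V₂/V₁) = (2915) ln(11.9/33.4) = -3009 J.
W_total = 0 − 3009 = -3009 J.

W_total ≈ -3010 J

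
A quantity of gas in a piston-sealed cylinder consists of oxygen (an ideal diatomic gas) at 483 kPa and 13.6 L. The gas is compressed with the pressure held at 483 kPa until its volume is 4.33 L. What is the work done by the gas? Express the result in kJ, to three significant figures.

W ≈ -4.48 kJ

Isobaric: W = P ΔV.
W = (483 kPa)(4.33 − 13.6 L) = (483)(-9.27) = -4477 J.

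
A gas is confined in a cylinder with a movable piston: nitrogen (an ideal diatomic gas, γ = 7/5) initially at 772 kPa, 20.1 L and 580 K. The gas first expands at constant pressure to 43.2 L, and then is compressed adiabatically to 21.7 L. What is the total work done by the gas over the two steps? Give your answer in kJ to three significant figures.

Step 1 (isobaric): W = PΔV = (772 kPa)(43.2 − 20.1 L) = 17833 J.
After step 1: P = 772 kPa, V = 43.2 L, T = 1247 K.
Step 2 (adiabatic): W = (P₁V₁ − P₂V₂)/(γ−1) = (33350 − 43925)/0.4 = -26436 J.
W_total = 17833 − 26436 = -8603 J.

W_total ≈ -8.60 kJ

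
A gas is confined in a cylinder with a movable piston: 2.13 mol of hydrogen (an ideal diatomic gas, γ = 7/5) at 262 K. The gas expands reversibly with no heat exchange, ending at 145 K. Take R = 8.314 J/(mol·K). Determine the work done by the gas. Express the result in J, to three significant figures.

Adiabatic ⇒ Q = 0, so W_by = −ΔU = nCᵥ(T₁ − T₂).
Cᵥ = 5R/2 = 20.79 J/(mol·K).
W = (2.13)(20.79)(262 − 145) = 5180 J.

W ≈ 5180 J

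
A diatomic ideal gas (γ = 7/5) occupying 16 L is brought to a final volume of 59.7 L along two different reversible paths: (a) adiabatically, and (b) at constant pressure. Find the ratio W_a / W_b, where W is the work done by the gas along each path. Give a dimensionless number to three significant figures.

Path (a) adiabatic: W = P₁V₁(1 − (V₁/V₂)^(γ−1))/(γ−1) → W_a/(P₁V₁) = 1.024.
Path (b) isobaric: W = P₁(V₂ − V₁) → W_b/(P₁V₁) = 2.731.
W_a / W_b = 1.024 / 2.731 = 0.3748.

W_a / W_b ≈ 0.375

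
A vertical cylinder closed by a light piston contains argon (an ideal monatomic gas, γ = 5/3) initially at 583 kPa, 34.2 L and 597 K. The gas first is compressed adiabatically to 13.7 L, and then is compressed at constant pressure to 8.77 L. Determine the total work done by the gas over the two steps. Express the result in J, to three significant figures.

W_total ≈ -38300 J

Step 1 (adiabatic): W = (P₁V₁ − P₂V₂)/(γ−1) = (19939 − 36691)/0.667 = -25129 J.
After step 1: P = 2678 kPa, V = 13.7 L, T = 1099 K.
Step 2 (isobaric): W = PΔV = (2678 kPa)(8.77 − 13.7 L) = -13204 J.
W_total = -25129 − 13204 = -38333 J.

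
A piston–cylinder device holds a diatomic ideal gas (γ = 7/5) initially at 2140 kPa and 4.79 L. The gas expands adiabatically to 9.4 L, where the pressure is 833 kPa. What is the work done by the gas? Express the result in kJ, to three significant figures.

Adiabatic: W = (P₁V₁ − P₂V₂)/(γ − 1) with γ = 7/5.
P₁V₁ = 10251 J, P₂V₂ = 7830 J.
W = (10251 − 7830) / 0.4 = 6051 J.

W ≈ 6.05 kJ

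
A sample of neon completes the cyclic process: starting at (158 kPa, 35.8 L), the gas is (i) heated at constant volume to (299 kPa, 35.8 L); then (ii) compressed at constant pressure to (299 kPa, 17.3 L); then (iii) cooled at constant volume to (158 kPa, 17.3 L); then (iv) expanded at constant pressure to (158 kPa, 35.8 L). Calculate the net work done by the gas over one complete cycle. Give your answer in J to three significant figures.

Constant-volume legs do no work.
W(ii) = (299)(17.3 − 35.8) = -5531 J; W(iv) = (158)(35.8 − 17.3) = 2923 J.
W_net = -5531 + 2923 = -2608 J (the counter-clockwise enclosed area).

W_net ≈ -2610 J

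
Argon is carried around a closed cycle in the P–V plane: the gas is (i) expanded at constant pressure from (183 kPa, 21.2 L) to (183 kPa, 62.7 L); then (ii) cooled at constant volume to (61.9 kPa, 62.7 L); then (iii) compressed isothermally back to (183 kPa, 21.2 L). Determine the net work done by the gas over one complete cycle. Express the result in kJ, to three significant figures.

Leg (i): W = PΔV = (183)(62.7 − 21.2) = 7594 J.
Leg (ii): W = 0.
Leg (iii): W = PᵢVᵢ ln(V_f/Vᵢ) = (3881) ln(21.2/62.7) = -4209 J.
W_net = 7594 − 4209 = 3386 J.

W_net ≈ 3.39 kJ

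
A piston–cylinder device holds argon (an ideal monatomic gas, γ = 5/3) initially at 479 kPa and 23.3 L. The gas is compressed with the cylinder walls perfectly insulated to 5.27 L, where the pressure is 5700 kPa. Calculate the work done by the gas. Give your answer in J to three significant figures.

W ≈ -28300 J

Adiabatic: W = (P₁V₁ − P₂V₂)/(γ − 1) with γ = 5/3.
P₁V₁ = 11161 J, P₂V₂ = 30039 J.
W = (11161 − 30039) / 0.6667 = -28317 J.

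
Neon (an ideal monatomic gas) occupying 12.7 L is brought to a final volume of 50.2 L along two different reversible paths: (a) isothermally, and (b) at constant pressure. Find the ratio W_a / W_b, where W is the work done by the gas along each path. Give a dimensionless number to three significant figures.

Path (a) isothermal: W = P₁V₁ ln(V₂/V₁) → W_a/(P₁V₁) = 1.374.
Path (b) isobaric: W = P₁(V₂ − V₁) → W_b/(P₁V₁) = 2.953.
W_a / W_b = 1.374 / 2.953 = 0.4655.

W_a / W_b ≈ 0.465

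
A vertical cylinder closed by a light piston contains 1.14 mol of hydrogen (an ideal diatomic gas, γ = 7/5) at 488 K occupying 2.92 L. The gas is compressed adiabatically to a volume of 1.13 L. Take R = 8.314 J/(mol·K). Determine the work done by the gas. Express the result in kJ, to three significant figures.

W ≈ -5.34 kJ

Adiabatic: TV^(γ−1) = const with γ = 7/5.
T₂ = T₁ (V₁/V₂)^(γ−1) = 488 × (2.92/1.13)^0.4 = 488 × 1.462 = 713.4 K.
W_by = nCᵥ(T₁ − T₂) = (1.14)(20.79)(488 − 713.4) = -5341 J.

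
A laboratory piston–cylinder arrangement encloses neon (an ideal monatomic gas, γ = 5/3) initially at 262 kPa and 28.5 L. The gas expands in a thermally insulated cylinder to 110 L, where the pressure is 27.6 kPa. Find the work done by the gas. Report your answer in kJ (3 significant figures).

Adiabatic: W = (P₁V₁ − P₂V₂)/(γ − 1) with γ = 5/3.
P₁V₁ = 7467 J, P₂V₂ = 3036 J.
W = (7467 − 3036) / 0.6667 = 6646 J.

W ≈ 6.65 kJ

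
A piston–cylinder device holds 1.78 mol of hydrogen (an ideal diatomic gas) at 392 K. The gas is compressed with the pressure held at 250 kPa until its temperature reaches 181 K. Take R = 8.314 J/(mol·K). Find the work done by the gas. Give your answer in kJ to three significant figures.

W ≈ -3.12 kJ

Isobaric: W = P ΔV = nR ΔT.
W = (1.78)(8.314)(181 − 392) = -3123 J.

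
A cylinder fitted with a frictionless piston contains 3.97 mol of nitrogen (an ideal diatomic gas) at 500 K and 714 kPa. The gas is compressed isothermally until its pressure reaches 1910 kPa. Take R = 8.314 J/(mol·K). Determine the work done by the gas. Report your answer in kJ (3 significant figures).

Isothermal process: W = nRT ln(V₂/V₁) = nRT ln(P₁/P₂).
W = (3.97)(8.314)(500) × ln(714/1910)
  = 16503 × ln(0.3738) = 16503 × -0.984
W_by_gas = -16239 J.

W ≈ -16.2 kJ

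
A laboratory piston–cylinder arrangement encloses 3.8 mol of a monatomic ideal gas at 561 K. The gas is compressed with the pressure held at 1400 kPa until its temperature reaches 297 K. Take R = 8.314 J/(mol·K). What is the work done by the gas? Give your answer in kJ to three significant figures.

Isobaric: W = P ΔV = nR ΔT.
W = (3.8)(8.314)(297 − 561) = -8341 J.

W ≈ -8.34 kJ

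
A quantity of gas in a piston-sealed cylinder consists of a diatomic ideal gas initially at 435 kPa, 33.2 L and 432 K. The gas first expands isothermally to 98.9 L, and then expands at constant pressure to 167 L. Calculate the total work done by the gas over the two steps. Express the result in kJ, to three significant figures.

W_total ≈ 25.7 kJ

Step 1 (isothermal): W = P₁V₁ ln(V₂/V₁) = (14442) ln(98.9/33.2) = 15764 J.
After step 1: P = 146 kPa, V = 98.9 L, T = 432 K.
Step 2 (isobaric): W = PΔV = (146 kPa)(167 − 98.9 L) = 9944 J.
W_total = 15764 + 9944 = 25709 J.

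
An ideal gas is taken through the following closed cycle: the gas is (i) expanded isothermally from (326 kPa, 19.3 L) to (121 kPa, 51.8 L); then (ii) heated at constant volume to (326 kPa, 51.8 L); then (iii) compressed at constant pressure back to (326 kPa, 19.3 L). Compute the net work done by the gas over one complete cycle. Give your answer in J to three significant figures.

Leg (i): W = PᵢVᵢ ln(V_f/Vᵢ) = (6292) ln(51.8/19.3) = 6212 J.
Leg (ii): W = 0.
Leg (iii): W = PΔV = (326)(19.3 − 51.8) = -10595 J.
W_net = 6212 − 10595 = -4383 J.

W_net ≈ -4380 J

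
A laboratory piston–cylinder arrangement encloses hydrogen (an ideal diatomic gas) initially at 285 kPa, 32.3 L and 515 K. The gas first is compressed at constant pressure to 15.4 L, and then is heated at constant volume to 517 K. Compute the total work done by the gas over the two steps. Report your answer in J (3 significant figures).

W_total ≈ -4820 J

Step 1 (isobaric): W = PΔV = (285 kPa)(15.4 − 32.3 L) = -4816 J.
Step 2 (isochoric): W = 0 (constant volume).
W_total = -4816 + 0 = -4816 J.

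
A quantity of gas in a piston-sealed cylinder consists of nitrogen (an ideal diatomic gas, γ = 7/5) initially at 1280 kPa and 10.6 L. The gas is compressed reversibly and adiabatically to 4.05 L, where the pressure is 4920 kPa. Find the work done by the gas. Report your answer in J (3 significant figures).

Adiabatic: W = (P₁V₁ − P₂V₂)/(γ − 1) with γ = 7/5.
P₁V₁ = 13568 J, P₂V₂ = 19926 J.
W = (13568 − 19926) / 0.4 = -15895 J.

W ≈ -15900 J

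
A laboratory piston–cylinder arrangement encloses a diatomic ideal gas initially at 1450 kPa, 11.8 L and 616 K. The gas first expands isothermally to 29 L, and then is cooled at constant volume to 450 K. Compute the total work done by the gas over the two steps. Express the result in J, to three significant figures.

W_total ≈ 15400 J

Step 1 (isothermal): W = P₁V₁ ln(V₂/V₁) = (17110) ln(29/11.8) = 15385 J.
Step 2 (isochoric): W = 0 (constant volume).
W_total = 15385 + 0 = 15385 J.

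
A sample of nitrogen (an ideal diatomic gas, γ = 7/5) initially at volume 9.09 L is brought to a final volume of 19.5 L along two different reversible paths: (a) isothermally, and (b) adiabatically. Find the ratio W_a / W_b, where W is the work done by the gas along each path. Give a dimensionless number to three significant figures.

W_a / W_b ≈ 1.16

Path (a) isothermal: W = P₁V₁ ln(V₂/V₁) → W_a/(P₁V₁) = 0.7632.
Path (b) adiabatic: W = P₁V₁(1 − (V₁/V₂)^(γ−1))/(γ−1) → W_b/(P₁V₁) = 0.6577.
W_a / W_b = 0.7632 / 0.6577 = 1.16.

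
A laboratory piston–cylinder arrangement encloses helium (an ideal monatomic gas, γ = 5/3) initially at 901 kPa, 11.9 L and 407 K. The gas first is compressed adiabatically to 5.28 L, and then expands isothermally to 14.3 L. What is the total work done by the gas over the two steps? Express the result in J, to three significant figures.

Step 1 (adiabatic): W = (P₁V₁ − P₂V₂)/(γ−1) = (10722 − 18431)/0.667 = -11564 J.
After step 1: P = 3491 kPa, V = 5.28 L, T = 699.6 K.
Step 2 (isothermal): W = P₁V₁ ln(V₂/V₁) = (18431) ln(14.3/5.28) = 18363 J.
W_total = -11564 + 18363 = 6800 J.

W_total ≈ 6800 J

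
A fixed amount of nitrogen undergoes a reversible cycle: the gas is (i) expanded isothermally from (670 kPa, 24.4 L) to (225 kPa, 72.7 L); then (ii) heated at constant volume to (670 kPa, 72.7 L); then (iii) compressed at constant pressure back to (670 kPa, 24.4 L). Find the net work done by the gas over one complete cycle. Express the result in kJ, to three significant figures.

W_net ≈ -14.5 kJ

Leg (i): W = PᵢVᵢ ln(V_f/Vᵢ) = (16348) ln(72.7/24.4) = 17848 J.
Leg (ii): W = 0.
Leg (iii): W = PΔV = (670)(24.4 − 72.7) = -32361 J.
W_net = 17848 − 32361 = -14513 J.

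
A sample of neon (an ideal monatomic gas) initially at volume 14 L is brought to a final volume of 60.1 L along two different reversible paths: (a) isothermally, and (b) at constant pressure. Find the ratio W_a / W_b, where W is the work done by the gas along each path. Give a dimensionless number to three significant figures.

Path (a) isothermal: W = P₁V₁ ln(V₂/V₁) → W_a/(P₁V₁) = 1.457.
Path (b) isobaric: W = P₁(V₂ − V₁) → W_b/(P₁V₁) = 3.293.
W_a / W_b = 1.457 / 3.293 = 0.4425.

W_a / W_b ≈ 0.442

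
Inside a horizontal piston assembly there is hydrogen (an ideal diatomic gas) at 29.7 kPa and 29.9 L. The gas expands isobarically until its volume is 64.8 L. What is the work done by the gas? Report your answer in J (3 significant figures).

Isobaric: W = P ΔV.
W = (29.7 kPa)(64.8 − 29.9 L) = (29.7)(34.9) = 1037 J.

W ≈ 1040 J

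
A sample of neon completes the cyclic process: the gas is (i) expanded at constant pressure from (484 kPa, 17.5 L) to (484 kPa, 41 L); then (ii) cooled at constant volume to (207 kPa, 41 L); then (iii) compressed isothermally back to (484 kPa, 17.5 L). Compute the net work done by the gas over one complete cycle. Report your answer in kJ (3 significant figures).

Leg (i): W = PΔV = (484)(41 − 17.5) = 11374 J.
Leg (ii): W = 0.
Leg (iii): W = PᵢVᵢ ln(V_f/Vᵢ) = (8487) ln(17.5/41) = -7226 J.
W_net = 11374 − 7226 = 4148 J.

W_net ≈ 4.15 kJ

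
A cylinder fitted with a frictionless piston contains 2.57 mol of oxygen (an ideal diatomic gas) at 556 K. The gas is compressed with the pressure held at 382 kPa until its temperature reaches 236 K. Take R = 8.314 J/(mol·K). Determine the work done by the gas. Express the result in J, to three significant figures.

W ≈ -6840 J

Isobaric: W = P ΔV = nR ΔT.
W = (2.57)(8.314)(236 − 556) = -6837 J.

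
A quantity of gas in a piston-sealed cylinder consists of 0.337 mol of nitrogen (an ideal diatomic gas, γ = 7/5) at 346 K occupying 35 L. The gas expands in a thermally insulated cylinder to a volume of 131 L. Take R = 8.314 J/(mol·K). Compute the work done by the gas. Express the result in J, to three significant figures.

W ≈ 994 J

Adiabatic: TV^(γ−1) = const with γ = 7/5.
T₂ = T₁ (V₁/V₂)^(γ−1) = 346 × (35/131)^0.4 = 346 × 0.5898 = 204.1 K.
W_by = nCᵥ(T₁ − T₂) = (0.337)(20.79)(346 − 204.1) = 994.1 J.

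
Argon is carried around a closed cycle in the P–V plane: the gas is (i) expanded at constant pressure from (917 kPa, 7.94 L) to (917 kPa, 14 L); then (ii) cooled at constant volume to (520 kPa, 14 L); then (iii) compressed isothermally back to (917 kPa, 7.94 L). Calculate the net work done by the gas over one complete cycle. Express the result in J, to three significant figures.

W_net ≈ 1430 J

Leg (i): W = PΔV = (917)(14 − 7.94) = 5557 J.
Leg (ii): W = 0.
Leg (iii): W = PᵢVᵢ ln(V_f/Vᵢ) = (7280) ln(7.94/14) = -4129 J.
W_net = 5557 − 4129 = 1428 J.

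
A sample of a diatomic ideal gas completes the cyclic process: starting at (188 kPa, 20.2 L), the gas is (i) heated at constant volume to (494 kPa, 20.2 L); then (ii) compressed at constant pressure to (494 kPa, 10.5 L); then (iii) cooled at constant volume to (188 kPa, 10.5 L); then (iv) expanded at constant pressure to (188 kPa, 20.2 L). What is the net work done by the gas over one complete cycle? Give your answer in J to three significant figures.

Constant-volume legs do no work.
W(ii) = (494)(10.5 − 20.2) = -4792 J; W(iv) = (188)(20.2 − 10.5) = 1824 J.
W_net = -4792 + 1824 = -2968 J (the counter-clockwise enclosed area).

W_net ≈ -2970 J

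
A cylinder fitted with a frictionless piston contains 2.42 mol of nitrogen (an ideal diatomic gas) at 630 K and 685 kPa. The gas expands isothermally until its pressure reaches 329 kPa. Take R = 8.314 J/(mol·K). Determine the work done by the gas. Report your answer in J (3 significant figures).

W ≈ 9300 J

Isothermal process: W = nRT ln(V₂/V₁) = nRT ln(P₁/P₂).
W = (2.42)(8.314)(630) × ln(685/329)
  = 12676 × ln(2.082) = 12676 × 0.7334
W_by_gas = 9296 J.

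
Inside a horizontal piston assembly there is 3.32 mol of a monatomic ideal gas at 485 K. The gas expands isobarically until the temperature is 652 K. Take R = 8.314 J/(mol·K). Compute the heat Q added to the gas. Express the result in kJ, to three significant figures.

Isobaric: W = nRΔT = (3.32)(8.314)(167) = 4610 J.
ΔU = nCᵥΔT with Cᵥ = 3R/2: ΔU = (3.32)(12.47)(167) = 6914 J.
Q = ΔU + W = 6914 + 4610 = 11524 J.

Q ≈ 11.5 kJ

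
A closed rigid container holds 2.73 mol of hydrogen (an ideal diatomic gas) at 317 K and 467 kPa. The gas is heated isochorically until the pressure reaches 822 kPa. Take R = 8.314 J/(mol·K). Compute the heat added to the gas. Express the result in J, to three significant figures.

Q ≈ 13700 J

Constant volume ⇒ W = 0, so Q = ΔU = nCᵥΔT with Cᵥ = 5R/2 = 20.79 J/(mol·K).
At constant V, T₂/T₁ = P₂/P₁ ⇒ ΔT = T₁(P₂/P₁ − 1) = 317·(822/467 − 1) = 241 K.
ΔU = (2.73)(20.79)(241) = 13674 J.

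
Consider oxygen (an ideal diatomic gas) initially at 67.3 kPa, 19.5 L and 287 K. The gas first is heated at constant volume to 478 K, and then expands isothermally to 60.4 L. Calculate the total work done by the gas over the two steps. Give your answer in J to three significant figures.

Step 1 (isochoric): W = 0 (constant volume).
After step 1: P = 112.1 kPa (V unchanged).
Step 2 (isothermal): W = P₁V₁ ln(V₂/V₁) = (2186) ln(60.4/19.5) = 2471 J.
W_total = 0 + 2471 = 2471 J.

W_total ≈ 2470 J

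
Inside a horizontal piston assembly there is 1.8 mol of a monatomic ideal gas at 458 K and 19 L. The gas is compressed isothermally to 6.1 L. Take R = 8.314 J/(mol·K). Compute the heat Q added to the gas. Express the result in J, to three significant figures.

Q ≈ -7790 J

Isothermal ⇒ ΔU = 0, so Q = W = nRT ln(V₂/V₁).
Q = (1.8)(8.314)(458) ln(6.1/19) = 6854 × -1.136 = -7787 J.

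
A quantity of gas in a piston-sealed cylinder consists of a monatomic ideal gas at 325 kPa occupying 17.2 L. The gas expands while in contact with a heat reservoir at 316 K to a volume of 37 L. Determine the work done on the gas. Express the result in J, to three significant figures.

Isothermal: W = nRT ln(V₂/V₁) = P₁V₁ ln(V₂/V₁).
P₁V₁ = (325 kPa)(17.2 L) = 5590 J.
W = 5590 × ln(37/17.2) = 5590 × 0.766
W_by_gas = 4282 J; work on gas = −W_by = -4282 J.

W ≈ -4280 J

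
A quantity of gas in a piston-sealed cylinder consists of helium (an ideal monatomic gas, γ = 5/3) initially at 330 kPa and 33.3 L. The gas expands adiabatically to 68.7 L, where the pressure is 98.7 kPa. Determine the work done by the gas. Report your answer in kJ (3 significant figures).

W ≈ 6.31 kJ

Adiabatic: W = (P₁V₁ − P₂V₂)/(γ − 1) with γ = 5/3.
P₁V₁ = 10989 J, P₂V₂ = 6781 J.
W = (10989 − 6781) / 0.6667 = 6312 J.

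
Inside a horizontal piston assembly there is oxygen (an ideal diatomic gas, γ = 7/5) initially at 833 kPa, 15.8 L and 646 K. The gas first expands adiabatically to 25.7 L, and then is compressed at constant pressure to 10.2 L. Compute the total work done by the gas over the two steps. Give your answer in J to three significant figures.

W_total ≈ -716 J

Step 1 (adiabatic): W = (P₁V₁ − P₂V₂)/(γ−1) = (13161 − 10834)/0.4 = 5818 J.
After step 1: P = 421.6 kPa, V = 25.7 L, T = 531.8 K.
Step 2 (isobaric): W = PΔV = (421.6 kPa)(10.2 − 25.7 L) = -6534 J.
W_total = 5818 − 6534 = -715.8 J.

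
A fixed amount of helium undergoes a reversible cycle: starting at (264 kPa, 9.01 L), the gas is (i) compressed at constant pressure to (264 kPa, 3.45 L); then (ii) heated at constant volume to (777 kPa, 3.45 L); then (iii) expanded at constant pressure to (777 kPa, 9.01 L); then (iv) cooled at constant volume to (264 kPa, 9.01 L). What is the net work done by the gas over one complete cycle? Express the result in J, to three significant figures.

Constant-volume legs do no work.
W(i) = (264)(3.45 − 9.01) = -1468 J; W(iii) = (777)(9.01 − 3.45) = 4320 J.
W_net = -1468 + 4320 = 2852 J (the clockwise enclosed area).

W_net ≈ 2850 J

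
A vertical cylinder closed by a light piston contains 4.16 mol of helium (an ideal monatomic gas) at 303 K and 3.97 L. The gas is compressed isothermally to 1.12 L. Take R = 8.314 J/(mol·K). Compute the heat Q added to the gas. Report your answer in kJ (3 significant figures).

Q ≈ -13.3 kJ

Isothermal ⇒ ΔU = 0, so Q = W = nRT ln(V₂/V₁).
Q = (4.16)(8.314)(303) ln(1.12/3.97) = 10480 × -1.265 = -13261 J.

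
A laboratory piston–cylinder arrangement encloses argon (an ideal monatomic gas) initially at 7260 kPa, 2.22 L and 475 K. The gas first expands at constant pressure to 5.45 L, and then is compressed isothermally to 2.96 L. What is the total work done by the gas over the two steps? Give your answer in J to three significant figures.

Step 1 (isobaric): W = PΔV = (7260 kPa)(5.45 − 2.22 L) = 23450 J.
After step 1: P = 7260 kPa, V = 5.45 L, T = 1166 K.
Step 2 (isothermal): W = P₁V₁ ln(V₂/V₁) = (39567) ln(2.96/5.45) = -24153 J.
W_total = 23450 − 24153 = -702.9 J.

W_total ≈ -703 J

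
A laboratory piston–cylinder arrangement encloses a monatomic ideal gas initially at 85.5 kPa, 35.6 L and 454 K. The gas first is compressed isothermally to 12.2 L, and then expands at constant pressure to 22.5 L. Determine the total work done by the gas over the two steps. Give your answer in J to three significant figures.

Step 1 (isothermal): W = P₁V₁ ln(V₂/V₁) = (3044) ln(12.2/35.6) = -3260 J.
After step 1: P = 249.5 kPa, V = 12.2 L, T = 454 K.
Step 2 (isobaric): W = PΔV = (249.5 kPa)(22.5 − 12.2 L) = 2570 J.
W_total = -3260 + 2570 = -689.9 J.

W_total ≈ -690 J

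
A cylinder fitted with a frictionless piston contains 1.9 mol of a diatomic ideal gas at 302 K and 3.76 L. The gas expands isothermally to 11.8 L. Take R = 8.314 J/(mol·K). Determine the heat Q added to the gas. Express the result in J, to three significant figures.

Isothermal ⇒ ΔU = 0, so Q = W = nRT ln(V₂/V₁).
Q = (1.9)(8.314)(302) ln(11.8/3.76) = 4771 × 1.144 = 5456 J.

Q ≈ 5460 J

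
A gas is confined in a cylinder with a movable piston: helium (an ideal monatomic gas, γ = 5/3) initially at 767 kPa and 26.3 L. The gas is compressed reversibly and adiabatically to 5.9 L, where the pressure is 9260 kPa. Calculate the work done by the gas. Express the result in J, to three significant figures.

Adiabatic: W = (P₁V₁ − P₂V₂)/(γ − 1) with γ = 5/3.
P₁V₁ = 20172 J, P₂V₂ = 54634 J.
W = (20172 − 54634) / 0.6667 = -51693 J.

W ≈ -51700 J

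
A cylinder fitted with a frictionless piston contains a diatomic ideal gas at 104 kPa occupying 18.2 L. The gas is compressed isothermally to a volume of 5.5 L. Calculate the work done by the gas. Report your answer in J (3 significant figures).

W ≈ -2270 J

Isothermal: W = nRT ln(V₂/V₁) = P₁V₁ ln(V₂/V₁).
P₁V₁ = (104 kPa)(18.2 L) = 1893 J.
W = 1893 × ln(5.5/18.2) = 1893 × -1.197
W_by_gas = -2265 J.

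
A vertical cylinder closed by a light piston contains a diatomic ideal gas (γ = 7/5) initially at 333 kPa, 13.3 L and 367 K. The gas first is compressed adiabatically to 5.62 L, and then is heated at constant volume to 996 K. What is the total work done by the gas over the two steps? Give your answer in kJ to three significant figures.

Step 1 (adiabatic): W = (P₁V₁ − P₂V₂)/(γ−1) = (4429 − 6251)/0.4 = -4555 J.
Step 2 (isochoric): W = 0 (constant volume).
W_total = -4555 + 0 = -4555 J.

W_total ≈ -4.55 kJ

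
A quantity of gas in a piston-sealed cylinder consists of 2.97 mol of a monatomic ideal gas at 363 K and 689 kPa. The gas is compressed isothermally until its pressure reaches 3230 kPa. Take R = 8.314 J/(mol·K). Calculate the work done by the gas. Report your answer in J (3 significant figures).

W ≈ -13800 J

Isothermal process: W = nRT ln(V₂/V₁) = nRT ln(P₁/P₂).
W = (2.97)(8.314)(363) × ln(689/3230)
  = 8963 × ln(0.2133) = 8963 × -1.545
W_by_gas = -13848 J.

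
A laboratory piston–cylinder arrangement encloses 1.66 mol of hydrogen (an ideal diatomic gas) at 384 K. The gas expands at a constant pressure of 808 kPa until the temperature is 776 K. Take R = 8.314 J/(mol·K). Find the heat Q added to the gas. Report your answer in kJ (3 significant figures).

Isobaric: W = nRΔT = (1.66)(8.314)(392) = 5410 J.
ΔU = nCᵥΔT with Cᵥ = 5R/2: ΔU = (1.66)(20.79)(392) = 13525 J.
Q = ΔU + W = 13525 + 5410 = 18935 J.

Q ≈ 18.9 kJ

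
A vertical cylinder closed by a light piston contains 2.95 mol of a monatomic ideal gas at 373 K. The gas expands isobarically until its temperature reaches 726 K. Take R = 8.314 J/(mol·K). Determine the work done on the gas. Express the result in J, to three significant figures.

Isobaric: W = P ΔV = nR ΔT.
W = (2.95)(8.314)(726 − 373) = 8658 J.
Work on gas = −W_by = -8658 J.

W ≈ -8660 J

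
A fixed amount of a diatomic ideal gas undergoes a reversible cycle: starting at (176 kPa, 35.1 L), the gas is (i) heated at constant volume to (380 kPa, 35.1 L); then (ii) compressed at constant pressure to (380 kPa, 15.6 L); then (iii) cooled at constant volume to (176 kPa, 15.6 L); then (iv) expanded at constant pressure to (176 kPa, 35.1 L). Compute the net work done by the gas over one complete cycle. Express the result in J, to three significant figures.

Constant-volume legs do no work.
W(ii) = (380)(15.6 − 35.1) = -7410 J; W(iv) = (176)(35.1 − 15.6) = 3432 J.
W_net = -7410 + 3432 = -3978 J (the counter-clockwise enclosed area).

W_net ≈ -3980 J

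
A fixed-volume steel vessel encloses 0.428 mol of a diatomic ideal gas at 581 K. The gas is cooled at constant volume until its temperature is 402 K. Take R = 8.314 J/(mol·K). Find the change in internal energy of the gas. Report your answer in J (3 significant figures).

ΔU ≈ -1590 J

Constant volume ⇒ W = 0, so Q = ΔU = nCᵥΔT with Cᵥ = 5R/2 = 20.79 J/(mol·K).
ΔU = (0.428)(20.79)(402 − 581) = -1592 J.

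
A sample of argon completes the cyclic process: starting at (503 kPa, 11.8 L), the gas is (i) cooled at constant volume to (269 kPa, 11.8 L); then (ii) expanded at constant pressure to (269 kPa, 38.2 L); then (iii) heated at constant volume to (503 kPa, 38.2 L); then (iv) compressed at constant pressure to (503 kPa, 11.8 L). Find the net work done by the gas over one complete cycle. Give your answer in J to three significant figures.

Constant-volume legs do no work.
W(ii) = (269)(38.2 − 11.8) = 7102 J; W(iv) = (503)(11.8 − 38.2) = -13279 J.
W_net = 7102 − 13279 = -6178 J (the counter-clockwise enclosed area).

W_net ≈ -6180 J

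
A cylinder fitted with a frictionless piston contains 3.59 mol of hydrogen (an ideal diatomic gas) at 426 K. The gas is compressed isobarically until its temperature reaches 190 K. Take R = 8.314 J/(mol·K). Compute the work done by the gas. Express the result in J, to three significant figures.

W ≈ -7040 J

Isobaric: W = P ΔV = nR ΔT.
W = (3.59)(8.314)(190 − 426) = -7044 J.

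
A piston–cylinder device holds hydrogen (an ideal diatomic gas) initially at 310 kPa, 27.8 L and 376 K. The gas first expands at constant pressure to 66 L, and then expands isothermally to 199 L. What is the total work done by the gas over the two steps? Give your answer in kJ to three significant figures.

W_total ≈ 34.4 kJ

Step 1 (isobaric): W = PΔV = (310 kPa)(66 − 27.8 L) = 11842 J.
After step 1: P = 310 kPa, V = 66 L, T = 892.7 K.
Step 2 (isothermal): W = P₁V₁ ln(V₂/V₁) = (20460) ln(199/66) = 22581 J.
W_total = 11842 + 22581 = 34423 J.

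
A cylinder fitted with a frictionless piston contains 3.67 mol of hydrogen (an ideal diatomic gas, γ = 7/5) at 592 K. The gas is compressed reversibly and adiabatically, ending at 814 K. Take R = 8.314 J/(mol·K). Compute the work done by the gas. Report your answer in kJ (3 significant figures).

Adiabatic ⇒ Q = 0, so W_by = −ΔU = nCᵥ(T₁ − T₂).
Cᵥ = 5R/2 = 20.79 J/(mol·K).
W = (3.67)(20.79)(592 − 814) = -16934 J.

W ≈ -16.9 kJ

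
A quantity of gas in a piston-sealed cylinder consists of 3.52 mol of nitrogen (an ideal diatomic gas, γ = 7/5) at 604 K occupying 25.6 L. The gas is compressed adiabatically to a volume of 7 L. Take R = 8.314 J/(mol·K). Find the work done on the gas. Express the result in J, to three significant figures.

Adiabatic: TV^(γ−1) = const with γ = 7/5.
T₂ = T₁ (V₁/V₂)^(γ−1) = 604 × (25.6/7)^0.4 = 604 × 1.68 = 1015 K.
W_by = nCᵥ(T₁ − T₂) = (3.52)(20.79)(604 − 1015) = -30041 J.
Work on gas = −W_by = 30041 J.

W ≈ 30000 J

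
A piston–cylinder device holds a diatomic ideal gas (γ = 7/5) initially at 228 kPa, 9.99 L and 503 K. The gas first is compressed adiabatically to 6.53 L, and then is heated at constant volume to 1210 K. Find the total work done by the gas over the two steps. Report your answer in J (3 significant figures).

W_total ≈ -1060 J

Step 1 (adiabatic): W = (P₁V₁ − P₂V₂)/(γ−1) = (2278 − 2700)/0.4 = -1056 J.
Step 2 (isochoric): W = 0 (constant volume).
W_total = -1056 + 0 = -1056 J.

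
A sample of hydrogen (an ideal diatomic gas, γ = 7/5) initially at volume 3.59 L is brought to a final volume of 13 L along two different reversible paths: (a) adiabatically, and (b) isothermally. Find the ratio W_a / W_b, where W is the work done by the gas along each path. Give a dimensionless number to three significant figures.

Path (a) adiabatic: W = P₁V₁(1 − (V₁/V₂)^(γ−1))/(γ−1) → W_a/(P₁V₁) = 1.006.
Path (b) isothermal: W = P₁V₁ ln(V₂/V₁) → W_b/(P₁V₁) = 1.287.
W_a / W_b = 1.006 / 1.287 = 0.7817.

W_a / W_b ≈ 0.782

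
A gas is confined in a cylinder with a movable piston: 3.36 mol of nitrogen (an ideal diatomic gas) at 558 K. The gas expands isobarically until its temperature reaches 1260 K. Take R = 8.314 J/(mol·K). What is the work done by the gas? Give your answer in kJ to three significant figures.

W ≈ 19.6 kJ

Isobaric: W = P ΔV = nR ΔT.
W = (3.36)(8.314)(1260 − 558) = 19610 J.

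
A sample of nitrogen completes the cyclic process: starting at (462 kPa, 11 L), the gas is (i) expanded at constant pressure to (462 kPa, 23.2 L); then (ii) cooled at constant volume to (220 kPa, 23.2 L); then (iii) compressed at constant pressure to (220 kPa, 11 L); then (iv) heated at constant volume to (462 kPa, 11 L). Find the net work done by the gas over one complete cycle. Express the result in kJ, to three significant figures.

W_net ≈ 2.95 kJ

Constant-volume legs do no work.
W(i) = (462)(23.2 − 11) = 5636 J; W(iii) = (220)(11 − 23.2) = -2684 J.
W_net = 5636 − 2684 = 2952 J (the clockwise enclosed area).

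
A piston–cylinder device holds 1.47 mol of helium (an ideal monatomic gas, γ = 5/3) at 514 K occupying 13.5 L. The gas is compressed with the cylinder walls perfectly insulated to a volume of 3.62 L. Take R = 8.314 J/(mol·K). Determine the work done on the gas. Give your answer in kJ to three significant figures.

Adiabatic: TV^(γ−1) = const with γ = 5/3.
T₂ = T₁ (V₁/V₂)^(γ−1) = 514 × (13.5/3.62)^0.667 = 514 × 2.405 = 1236 K.
W_by = nCᵥ(T₁ − T₂) = (1.47)(12.47)(514 − 1236) = -13237 J.
Work on gas = −W_by = 13237 J.

W ≈ 13.2 kJ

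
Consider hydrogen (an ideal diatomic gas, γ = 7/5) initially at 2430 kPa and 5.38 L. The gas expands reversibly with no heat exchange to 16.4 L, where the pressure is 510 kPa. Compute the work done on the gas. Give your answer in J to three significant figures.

W ≈ -11800 J

Adiabatic: W = (P₁V₁ − P₂V₂)/(γ − 1) with γ = 7/5.
P₁V₁ = 13073 J, P₂V₂ = 8364 J.
W = (13073 − 8364) / 0.4 = 11774 J.
Work on gas = −W_by = -11774 J.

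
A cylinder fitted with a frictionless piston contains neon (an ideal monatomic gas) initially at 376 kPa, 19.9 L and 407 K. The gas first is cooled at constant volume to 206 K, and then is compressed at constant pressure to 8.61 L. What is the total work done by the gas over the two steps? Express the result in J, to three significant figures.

Step 1 (isochoric): W = 0 (constant volume).
After step 1: P = 190.3 kPa (V unchanged).
Step 2 (isobaric): W = PΔV = (190.3 kPa)(8.61 − 19.9 L) = -2149 J.
W_total = 0 − 2149 = -2149 J.

W_total ≈ -2150 J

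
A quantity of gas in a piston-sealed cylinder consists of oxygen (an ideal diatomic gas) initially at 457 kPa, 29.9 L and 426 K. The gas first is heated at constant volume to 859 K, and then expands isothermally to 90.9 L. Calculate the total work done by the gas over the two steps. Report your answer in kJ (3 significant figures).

W_total ≈ 30.6 kJ

Step 1 (isochoric): W = 0 (constant volume).
After step 1: P = 921.5 kPa (V unchanged).
Step 2 (isothermal): W = P₁V₁ ln(V₂/V₁) = (27553) ln(90.9/29.9) = 30636 J.
W_total = 0 + 30636 = 30636 J.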